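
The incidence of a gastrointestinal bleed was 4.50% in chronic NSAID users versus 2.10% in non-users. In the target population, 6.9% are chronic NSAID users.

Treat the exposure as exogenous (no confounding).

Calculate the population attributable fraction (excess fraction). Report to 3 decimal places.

PAF ≈ 0.073

p₁ = 0.045, p₀ = 0.021.
Overall risk P(Y=1) = π·p₁ + (1−π)·p₀ = 0.069×0.045 + 0.931×0.021 = 0.022656.
Under exogeneity, PAF = [P(Y=1) − p₀] / P(Y=1).
PAF = (0.022656 − 0.021) / 0.022656 ≈ 0.0731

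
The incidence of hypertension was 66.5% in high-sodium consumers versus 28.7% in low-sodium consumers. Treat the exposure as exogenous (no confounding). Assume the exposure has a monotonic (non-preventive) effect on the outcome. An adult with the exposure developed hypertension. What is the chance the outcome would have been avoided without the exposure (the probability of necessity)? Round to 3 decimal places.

p₁ = 0.665, p₀ = 0.287.
Under exogeneity and monotonicity, PN = (p₁ − p₀) / p₁.
PN = (0.665 − 0.287) / 0.665 = 0.378 / 0.665 ≈ 0.5684

PN ≈ 0.568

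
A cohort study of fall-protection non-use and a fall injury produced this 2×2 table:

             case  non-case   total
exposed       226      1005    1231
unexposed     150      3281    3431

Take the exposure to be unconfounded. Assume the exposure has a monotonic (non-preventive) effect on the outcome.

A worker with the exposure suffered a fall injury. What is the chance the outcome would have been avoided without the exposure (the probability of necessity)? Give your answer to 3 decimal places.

PN ≈ 0.762

p₁ = P(outcome | exposed) = 226/1231 = 0.18359
p₀ = P(outcome | unexposed) = 150/3431 = 0.043719
Under exogeneity and monotonicity, PN = (p₁ − p₀)/p₁.
PN = (0.18359 − 0.043719) / 0.18359 ≈ 0.7619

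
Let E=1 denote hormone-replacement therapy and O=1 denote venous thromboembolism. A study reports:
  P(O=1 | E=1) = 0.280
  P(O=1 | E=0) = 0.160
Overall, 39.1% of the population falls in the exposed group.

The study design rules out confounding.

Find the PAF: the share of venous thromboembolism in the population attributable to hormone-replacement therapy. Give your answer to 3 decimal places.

Let p₁ = 0.28, p₀ = 0.16.
Overall risk P(Y=1) = π·p₁ + (1−π)·p₀ = 0.391×0.28 + 0.609×0.16 = 0.20692.
Under exogeneity, PAF = [P(Y=1) − p₀] / P(Y=1).
PAF = (0.20692 − 0.16) / 0.20692 ≈ 0.2268

PAF ≈ 0.227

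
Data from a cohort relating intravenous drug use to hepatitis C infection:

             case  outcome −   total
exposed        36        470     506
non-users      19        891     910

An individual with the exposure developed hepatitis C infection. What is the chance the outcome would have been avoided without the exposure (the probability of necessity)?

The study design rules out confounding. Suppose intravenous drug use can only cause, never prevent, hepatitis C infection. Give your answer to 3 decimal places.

p₁ = P(outcome | exposed) = 36/506 = 0.071146
p₀ = P(outcome | unexposed) = 19/910 = 0.020879
Under exogeneity and monotonicity, PN = (p₁ − p₀)/p₁.
PN = (0.071146 − 0.020879) / 0.071146 ≈ 0.7065

PN ≈ 0.707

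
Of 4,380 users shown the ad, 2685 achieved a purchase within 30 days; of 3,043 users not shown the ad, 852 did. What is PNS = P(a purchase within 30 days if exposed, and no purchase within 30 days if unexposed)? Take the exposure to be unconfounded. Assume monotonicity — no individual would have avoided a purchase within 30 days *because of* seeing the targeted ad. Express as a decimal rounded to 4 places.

PNS ≈ 0.3330

p₁ = P(outcome | exposed) = 2685/4380 = 0.61301
p₀ = P(outcome | unexposed) = 852/3043 = 0.27999
Under exogeneity and monotonicity, PNS = p₁ − p₀.
PNS = 0.61301 − 0.27999 = 0.33303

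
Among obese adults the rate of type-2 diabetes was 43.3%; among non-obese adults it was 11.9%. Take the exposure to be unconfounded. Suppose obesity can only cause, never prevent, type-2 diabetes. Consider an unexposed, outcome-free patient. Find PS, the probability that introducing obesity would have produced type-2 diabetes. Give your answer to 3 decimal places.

PS ≈ 0.356

p₁ = 0.433, p₀ = 0.119.
Under exogeneity and monotonicity, PS = (p₁ − p₀) / (1 − p₀).
PS = (0.433 − 0.119) / (1 − 0.119) = 0.314 / 0.881 ≈ 0.3564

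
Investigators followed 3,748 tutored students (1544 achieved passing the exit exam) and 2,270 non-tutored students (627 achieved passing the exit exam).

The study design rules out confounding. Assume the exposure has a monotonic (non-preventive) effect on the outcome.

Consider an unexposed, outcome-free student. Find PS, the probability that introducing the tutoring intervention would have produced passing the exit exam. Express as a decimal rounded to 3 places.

p₁ = P(outcome | exposed) = 1544/3748 = 0.41195
p₀ = P(outcome | unexposed) = 627/2270 = 0.27621
Under exogeneity and monotonicity, PS = (p₁ − p₀) / (1 − p₀).
PS = (0.41195 − 0.27621) / (1 − 0.27621) = 0.13574 / 0.72379 ≈ 0.1875

PS ≈ 0.188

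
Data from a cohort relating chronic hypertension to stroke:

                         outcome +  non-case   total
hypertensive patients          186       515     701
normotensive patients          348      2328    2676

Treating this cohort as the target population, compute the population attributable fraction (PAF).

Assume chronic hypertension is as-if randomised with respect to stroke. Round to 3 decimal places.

PAF ≈ 0.178

p₁ = P(outcome | exposed) = 186/701 = 0.26534
p₀ = P(outcome | unexposed) = 348/2676 = 0.13004
Exposure prevalence π = 701/3377 = 0.20758; overall risk P(Y=1) = 0.15813.
Under exogeneity, PAF = [P(Y=1) − p₀]/P(Y=1).
PAF = (0.15813 − 0.13004) / 0.15813 ≈ 0.1776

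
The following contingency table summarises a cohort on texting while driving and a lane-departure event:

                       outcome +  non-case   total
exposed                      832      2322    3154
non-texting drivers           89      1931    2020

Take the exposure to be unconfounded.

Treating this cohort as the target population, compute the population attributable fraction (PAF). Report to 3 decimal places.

PAF ≈ 0.752

p₁ = P(outcome | exposed) = 832/3154 = 0.26379
p₀ = P(outcome | unexposed) = 89/2020 = 0.044059
Exposure prevalence π = 3154/5174 = 0.60959; overall risk P(Y=1) = 0.17801.
Under exogeneity, PAF = [P(Y=1) − p₀]/P(Y=1).
PAF = (0.17801 − 0.044059) / 0.17801 ≈ 0.7525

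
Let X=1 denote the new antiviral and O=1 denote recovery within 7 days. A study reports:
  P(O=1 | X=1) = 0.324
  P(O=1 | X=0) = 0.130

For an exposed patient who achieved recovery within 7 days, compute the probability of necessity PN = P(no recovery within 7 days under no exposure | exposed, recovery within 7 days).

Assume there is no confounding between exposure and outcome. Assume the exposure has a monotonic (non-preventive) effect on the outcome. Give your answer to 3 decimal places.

Let p₁ = 0.324, p₀ = 0.13.
Under exogeneity and monotonicity, PN = (p₁ − p₀) / p₁.
PN = (0.324 − 0.13) / 0.324 = 0.194 / 0.324 ≈ 0.5988

PN ≈ 0.599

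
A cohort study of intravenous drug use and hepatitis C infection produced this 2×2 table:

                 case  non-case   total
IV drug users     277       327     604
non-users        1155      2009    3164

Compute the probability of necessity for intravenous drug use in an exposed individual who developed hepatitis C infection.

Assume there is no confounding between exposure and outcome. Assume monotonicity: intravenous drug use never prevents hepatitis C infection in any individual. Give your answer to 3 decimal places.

p₁ = P(outcome | exposed) = 277/604 = 0.45861
p₀ = P(outcome | unexposed) = 1155/3164 = 0.36504
Under exogeneity and monotonicity, PN = (p₁ − p₀) / p₁.
PN = (0.45861 − 0.36504) / 0.45861 = 0.093565 / 0.45861 ≈ 0.2040

PN ≈ 0.204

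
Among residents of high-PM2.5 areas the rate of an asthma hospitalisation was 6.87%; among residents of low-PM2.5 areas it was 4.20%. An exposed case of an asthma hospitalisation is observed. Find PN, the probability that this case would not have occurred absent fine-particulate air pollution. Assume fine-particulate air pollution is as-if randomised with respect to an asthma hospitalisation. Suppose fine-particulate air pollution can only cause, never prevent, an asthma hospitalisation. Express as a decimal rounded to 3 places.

PN ≈ 0.389

p₁ = 0.0687, p₀ = 0.042.
Under exogeneity and monotonicity, PN = (p₁ − p₀) / p₁.
PN = (0.0687 − 0.042) / 0.0687 = 0.0267 / 0.0687 ≈ 0.3886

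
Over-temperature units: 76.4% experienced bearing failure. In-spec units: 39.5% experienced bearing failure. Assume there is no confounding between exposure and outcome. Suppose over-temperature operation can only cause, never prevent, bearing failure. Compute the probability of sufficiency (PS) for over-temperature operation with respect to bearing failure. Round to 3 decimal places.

p₁ = 0.764, p₀ = 0.395.
Under exogeneity and monotonicity, PS = (p₁ − p₀) / (1 − p₀).
PS = (0.764 − 0.395) / (1 − 0.395) = 0.369 / 0.605 ≈ 0.6099

PS ≈ 0.610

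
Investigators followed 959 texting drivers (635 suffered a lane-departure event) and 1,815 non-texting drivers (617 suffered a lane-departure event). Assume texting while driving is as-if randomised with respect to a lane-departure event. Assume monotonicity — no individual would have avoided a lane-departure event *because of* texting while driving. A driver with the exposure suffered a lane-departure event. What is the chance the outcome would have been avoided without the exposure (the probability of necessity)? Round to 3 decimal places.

p₁ = P(outcome | exposed) = 635/959 = 0.66215
p₀ = P(outcome | unexposed) = 617/1815 = 0.33994
Under exogeneity and monotonicity, PN = (p₁ − p₀) / p₁.
PN = (0.66215 − 0.33994) / 0.66215 = 0.3222 / 0.66215 ≈ 0.4866

PN ≈ 0.487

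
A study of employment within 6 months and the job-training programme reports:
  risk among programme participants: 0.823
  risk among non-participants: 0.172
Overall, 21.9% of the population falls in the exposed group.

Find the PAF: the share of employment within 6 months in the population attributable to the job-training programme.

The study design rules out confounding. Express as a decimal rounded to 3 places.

PAF ≈ 0.453

Let p₁ = 0.823, p₀ = 0.172.
Overall risk P(Y=1) = π·p₁ + (1−π)·p₀ = 0.219×0.823 + 0.781×0.172 = 0.31457.
Under exogeneity, PAF = [P(Y=1) − p₀] / P(Y=1).
PAF = (0.31457 − 0.172) / 0.31457 ≈ 0.4532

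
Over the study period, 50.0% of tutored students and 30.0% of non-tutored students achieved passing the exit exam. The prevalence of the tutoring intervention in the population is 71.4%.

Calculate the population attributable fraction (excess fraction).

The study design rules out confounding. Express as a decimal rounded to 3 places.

PAF ≈ 0.322

p₁ = 0.5, p₀ = 0.3.
Overall risk P(Y=1) = π·p₁ + (1−π)·p₀ = 0.714×0.5 + 0.286×0.3 = 0.4428.
Under exogeneity, PAF = [P(Y=1) − p₀] / P(Y=1).
PAF = (0.4428 − 0.3) / 0.4428 ≈ 0.3225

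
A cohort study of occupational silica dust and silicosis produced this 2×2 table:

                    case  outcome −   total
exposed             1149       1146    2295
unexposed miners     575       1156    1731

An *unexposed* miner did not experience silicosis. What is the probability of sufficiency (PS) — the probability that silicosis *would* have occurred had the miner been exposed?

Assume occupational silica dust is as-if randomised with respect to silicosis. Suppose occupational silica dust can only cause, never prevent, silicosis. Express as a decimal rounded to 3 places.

p₁ = P(outcome | exposed) = 1149/2295 = 0.50065
p₀ = P(outcome | unexposed) = 575/1731 = 0.33218
Under exogeneity and monotonicity, PS = (p₁ − p₀)/(1 − p₀).
PS = (0.50065 − 0.33218) / 0.66782 ≈ 0.2523

PS ≈ 0.252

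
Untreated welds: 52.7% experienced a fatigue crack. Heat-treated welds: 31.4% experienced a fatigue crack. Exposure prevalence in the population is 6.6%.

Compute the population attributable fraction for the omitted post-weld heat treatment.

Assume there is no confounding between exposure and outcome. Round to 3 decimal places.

PAF ≈ 0.043

p₁ = 0.527, p₀ = 0.314.
Overall risk P(Y=1) = π·p₁ + (1−π)·p₀ = 0.066×0.527 + 0.934×0.314 = 0.32806.
Under exogeneity, PAF = [P(Y=1) − p₀] / P(Y=1).
PAF = (0.32806 − 0.314) / 0.32806 ≈ 0.0429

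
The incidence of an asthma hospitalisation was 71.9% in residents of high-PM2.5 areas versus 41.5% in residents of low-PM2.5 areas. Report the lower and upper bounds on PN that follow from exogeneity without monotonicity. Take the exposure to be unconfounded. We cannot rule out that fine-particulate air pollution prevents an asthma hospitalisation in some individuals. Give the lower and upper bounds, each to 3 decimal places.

0.423 ≤ PN ≤ 0.814

p₁ = 0.719, p₀ = 0.415.
Under exogeneity alone the bounds on PN are max{0,(p₁−p₀)/p₁} ≤ PN ≤ min{1,(1−p₀)/p₁}.
  lower = (p₁ − p₀)/p₁ = 0.304 / 0.719 ≈ 0.4228
  upper = min{1, (1 − p₀)/p₁} = 0.585 / 0.719 ≈ 0.8136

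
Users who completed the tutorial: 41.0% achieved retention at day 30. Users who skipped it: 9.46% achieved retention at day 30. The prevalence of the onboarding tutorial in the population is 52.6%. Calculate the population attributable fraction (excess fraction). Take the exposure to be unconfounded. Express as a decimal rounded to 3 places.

p₁ = 0.41, p₀ = 0.0946.
Overall risk P(Y=1) = π·p₁ + (1−π)·p₀ = 0.526×0.41 + 0.474×0.0946 = 0.2605.
Under exogeneity, PAF = [P(Y=1) − p₀] / P(Y=1).
PAF = (0.2605 − 0.0946) / 0.2605 ≈ 0.6369

PAF ≈ 0.637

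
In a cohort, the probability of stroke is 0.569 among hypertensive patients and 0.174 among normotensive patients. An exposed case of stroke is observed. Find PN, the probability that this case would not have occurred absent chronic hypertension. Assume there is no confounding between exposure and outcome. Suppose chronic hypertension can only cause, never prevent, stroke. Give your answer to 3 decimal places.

Let p₁ = 0.569, p₀ = 0.174.
Under exogeneity and monotonicity, PN = (p₁ − p₀) / p₁.
PN = (0.569 − 0.174) / 0.569 = 0.395 / 0.569 ≈ 0.6942

PN ≈ 0.694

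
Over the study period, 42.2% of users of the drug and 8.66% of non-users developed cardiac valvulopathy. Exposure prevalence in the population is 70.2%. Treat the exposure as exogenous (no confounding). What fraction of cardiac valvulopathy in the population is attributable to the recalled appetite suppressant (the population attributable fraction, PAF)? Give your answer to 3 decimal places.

PAF ≈ 0.731

p₁ = 0.422, p₀ = 0.0866.
Overall risk P(Y=1) = π·p₁ + (1−π)·p₀ = 0.702×0.422 + 0.298×0.0866 = 0.32205.
Under exogeneity, PAF = [P(Y=1) − p₀] / P(Y=1).
PAF = (0.32205 − 0.0866) / 0.32205 ≈ 0.7311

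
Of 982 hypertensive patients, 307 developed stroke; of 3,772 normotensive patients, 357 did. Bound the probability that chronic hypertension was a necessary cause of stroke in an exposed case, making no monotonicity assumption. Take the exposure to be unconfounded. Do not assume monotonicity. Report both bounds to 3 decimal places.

0.697 ≤ PN ≤ 1.000

p₁ = P(outcome | exposed) = 307/982 = 0.31263
p₀ = P(outcome | unexposed) = 357/3772 = 0.094645
Under exogeneity alone the bounds on PN are max{0,(p₁−p₀)/p₁} ≤ PN ≤ min{1,(1−p₀)/p₁}.
  lower = (p₁ − p₀)/p₁ = 0.21798 / 0.31263 ≈ 0.6973
  upper = min{1, (1 − p₀)/p₁} = 0.90536 / 0.31263 ≈ 2.8960 → capped at 1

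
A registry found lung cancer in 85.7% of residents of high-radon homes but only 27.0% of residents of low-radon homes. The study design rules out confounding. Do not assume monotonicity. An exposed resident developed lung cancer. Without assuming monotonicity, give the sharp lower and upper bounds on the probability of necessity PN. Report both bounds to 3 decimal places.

0.685 ≤ PN ≤ 0.852

p₁ = 0.857, p₀ = 0.27.
Under exogeneity alone the bounds on PN are max{0,(p₁−p₀)/p₁} ≤ PN ≤ min{1,(1−p₀)/p₁}.
  lower = (p₁ − p₀)/p₁ = 0.587 / 0.857 ≈ 0.6849
  upper = min{1, (1 − p₀)/p₁} = 0.73 / 0.857 ≈ 0.8518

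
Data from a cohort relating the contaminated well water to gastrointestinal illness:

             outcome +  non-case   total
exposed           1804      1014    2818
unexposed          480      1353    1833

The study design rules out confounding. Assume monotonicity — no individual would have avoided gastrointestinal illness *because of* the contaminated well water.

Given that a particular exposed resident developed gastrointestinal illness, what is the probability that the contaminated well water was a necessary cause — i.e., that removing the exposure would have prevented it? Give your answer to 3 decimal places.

p₁ = P(outcome | exposed) = 1804/2818 = 0.64017
p₀ = P(outcome | unexposed) = 480/1833 = 0.26187
Under exogeneity and monotonicity, PN = (p₁ − p₀)/p₁.
PN = (0.64017 − 0.26187) / 0.64017 ≈ 0.5909

PN ≈ 0.591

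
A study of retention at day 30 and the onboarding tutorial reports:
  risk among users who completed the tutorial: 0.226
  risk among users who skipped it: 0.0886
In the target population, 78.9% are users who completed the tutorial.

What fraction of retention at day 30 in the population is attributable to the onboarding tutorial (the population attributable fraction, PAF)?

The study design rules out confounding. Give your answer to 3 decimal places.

PAF ≈ 0.550

Let p₁ = 0.226, p₀ = 0.0886.
Overall risk P(Y=1) = π·p₁ + (1−π)·p₀ = 0.789×0.226 + 0.211×0.0886 = 0.19701.
Under exogeneity, PAF = [P(Y=1) − p₀] / P(Y=1).
PAF = (0.19701 − 0.0886) / 0.19701 ≈ 0.5503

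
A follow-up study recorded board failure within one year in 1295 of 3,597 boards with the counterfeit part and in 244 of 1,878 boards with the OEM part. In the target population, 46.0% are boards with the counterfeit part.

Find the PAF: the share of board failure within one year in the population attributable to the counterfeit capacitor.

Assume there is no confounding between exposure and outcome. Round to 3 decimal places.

PAF ≈ 0.449

p₁ = P(outcome | exposed) = 1295/3597 = 0.36002
p₀ = P(outcome | unexposed) = 244/1878 = 0.12993
Overall risk P(Y=1) = π·p₁ + (1−π)·p₀ = 0.46×0.36002 + 0.54×0.12993 = 0.23577.
Under exogeneity, PAF = [P(Y=1) − p₀] / P(Y=1).
PAF = (0.23577 − 0.12993) / 0.23577 ≈ 0.4489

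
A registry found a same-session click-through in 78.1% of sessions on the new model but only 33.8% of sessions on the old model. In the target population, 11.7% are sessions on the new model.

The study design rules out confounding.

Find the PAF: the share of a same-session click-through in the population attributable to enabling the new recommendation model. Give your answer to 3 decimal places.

p₁ = 0.781, p₀ = 0.338.
Overall risk P(Y=1) = π·p₁ + (1−π)·p₀ = 0.117×0.781 + 0.883×0.338 = 0.38983.
Under exogeneity, PAF = [P(Y=1) − p₀] / P(Y=1).
PAF = (0.38983 − 0.338) / 0.38983 ≈ 0.1330

PAF ≈ 0.133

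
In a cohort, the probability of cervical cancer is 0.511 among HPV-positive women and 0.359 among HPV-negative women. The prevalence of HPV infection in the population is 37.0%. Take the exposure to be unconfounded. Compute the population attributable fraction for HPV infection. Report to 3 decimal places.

Let p₁ = 0.511, p₀ = 0.359.
Overall risk P(Y=1) = π·p₁ + (1−π)·p₀ = 0.37×0.511 + 0.63×0.359 = 0.41524.
Under exogeneity, PAF = [P(Y=1) − p₀] / P(Y=1).
PAF = (0.41524 − 0.359) / 0.41524 ≈ 0.1354

PAF ≈ 0.135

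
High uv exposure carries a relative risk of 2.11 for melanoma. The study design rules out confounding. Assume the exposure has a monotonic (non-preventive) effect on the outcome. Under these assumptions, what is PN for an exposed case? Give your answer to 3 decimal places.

PN ≈ 0.526

Under exogeneity and monotonicity, PN = (RR − 1) / RR = 1 − 1/RR.
PN = (2.11 − 1) / 2.11 = 1.11 / 2.11 ≈ 0.5261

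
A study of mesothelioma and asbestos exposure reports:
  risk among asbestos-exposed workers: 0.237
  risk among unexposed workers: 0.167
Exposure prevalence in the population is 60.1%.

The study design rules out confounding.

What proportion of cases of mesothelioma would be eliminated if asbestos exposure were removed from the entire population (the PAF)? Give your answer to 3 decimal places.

Let p₁ = 0.237, p₀ = 0.167.
Overall risk P(Y=1) = π·p₁ + (1−π)·p₀ = 0.601×0.237 + 0.399×0.167 = 0.20907.
Under exogeneity, PAF = [P(Y=1) − p₀] / P(Y=1).
PAF = (0.20907 − 0.167) / 0.20907 ≈ 0.2012

PAF ≈ 0.201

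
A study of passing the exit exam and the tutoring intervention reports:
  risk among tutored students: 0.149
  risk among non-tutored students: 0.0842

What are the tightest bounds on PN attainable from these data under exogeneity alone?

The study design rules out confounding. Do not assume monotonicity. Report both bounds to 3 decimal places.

0.435 ≤ PN ≤ 1.000

Let p₁ = 0.149, p₀ = 0.0842.
Under exogeneity alone the bounds on PN are max{0,(p₁−p₀)/p₁} ≤ PN ≤ min{1,(1−p₀)/p₁}.
  lower = (p₁ − p₀)/p₁ = 0.0648 / 0.149 ≈ 0.4349
  upper = min{1, (1 − p₀)/p₁} = 0.9158 / 0.149 ≈ 6.1463 → capped at 1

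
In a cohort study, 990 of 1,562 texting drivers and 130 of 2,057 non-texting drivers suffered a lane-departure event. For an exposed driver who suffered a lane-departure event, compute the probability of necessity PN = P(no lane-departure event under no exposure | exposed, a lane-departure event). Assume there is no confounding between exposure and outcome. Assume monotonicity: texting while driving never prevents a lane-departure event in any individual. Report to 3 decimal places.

PN ≈ 0.900

p₁ = P(outcome | exposed) = 990/1562 = 0.6338
p₀ = P(outcome | unexposed) = 130/2057 = 0.063199
Under exogeneity and monotonicity, PN = (p₁ − p₀) / p₁.
PN = (0.6338 − 0.063199) / 0.6338 = 0.5706 / 0.6338 ≈ 0.9003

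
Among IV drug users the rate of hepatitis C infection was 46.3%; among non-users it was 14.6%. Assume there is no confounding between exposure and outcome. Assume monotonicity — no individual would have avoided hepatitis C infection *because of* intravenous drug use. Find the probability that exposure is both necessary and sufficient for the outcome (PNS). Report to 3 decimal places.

PNS ≈ 0.317

p₁ = 0.463, p₀ = 0.146.
Under exogeneity and monotonicity, PNS = p₁ − p₀.
PNS = 0.463 − 0.146 = 0.317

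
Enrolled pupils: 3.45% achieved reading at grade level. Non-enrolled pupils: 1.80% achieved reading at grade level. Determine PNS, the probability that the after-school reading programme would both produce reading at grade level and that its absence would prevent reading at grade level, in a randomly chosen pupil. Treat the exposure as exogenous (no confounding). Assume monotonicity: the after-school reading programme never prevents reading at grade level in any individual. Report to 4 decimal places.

PNS ≈ 0.0165

p₁ = 0.0345, p₀ = 0.018.
Under exogeneity and monotonicity, PNS = p₁ − p₀.
PNS = 0.0345 − 0.018 = 0.0165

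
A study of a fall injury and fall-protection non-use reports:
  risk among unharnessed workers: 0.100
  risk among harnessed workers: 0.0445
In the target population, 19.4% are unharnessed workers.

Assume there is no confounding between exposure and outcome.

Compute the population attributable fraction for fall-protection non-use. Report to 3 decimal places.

PAF ≈ 0.195

Let p₁ = 0.1, p₀ = 0.0445.
Overall risk P(Y=1) = π·p₁ + (1−π)·p₀ = 0.194×0.1 + 0.806×0.0445 = 0.055267.
Under exogeneity, PAF = [P(Y=1) − p₀] / P(Y=1).
PAF = (0.055267 − 0.0445) / 0.055267 ≈ 0.1948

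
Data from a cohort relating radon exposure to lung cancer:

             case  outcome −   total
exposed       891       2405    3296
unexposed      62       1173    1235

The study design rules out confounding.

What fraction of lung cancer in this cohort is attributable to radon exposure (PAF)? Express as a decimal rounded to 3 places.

p₁ = P(outcome | exposed) = 891/3296 = 0.27033
p₀ = P(outcome | unexposed) = 62/1235 = 0.050202
Exposure prevalence π = 3296/4531 = 0.72743; overall risk P(Y=1) = 0.21033.
Under exogeneity, PAF = [P(Y=1) − p₀]/P(Y=1).
PAF = (0.21033 − 0.050202) / 0.21033 ≈ 0.7613

PAF ≈ 0.761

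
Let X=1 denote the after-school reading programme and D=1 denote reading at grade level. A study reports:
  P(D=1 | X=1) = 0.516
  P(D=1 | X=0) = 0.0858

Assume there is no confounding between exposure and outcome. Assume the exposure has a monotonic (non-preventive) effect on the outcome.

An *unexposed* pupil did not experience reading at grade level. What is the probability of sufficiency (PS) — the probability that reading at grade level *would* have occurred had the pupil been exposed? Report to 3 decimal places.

PS ≈ 0.471

Let p₁ = 0.516, p₀ = 0.0858.
Under exogeneity and monotonicity, PS = (p₁ − p₀) / (1 − p₀).
PS = (0.516 − 0.0858) / (1 − 0.0858) = 0.4302 / 0.9142 ≈ 0.4706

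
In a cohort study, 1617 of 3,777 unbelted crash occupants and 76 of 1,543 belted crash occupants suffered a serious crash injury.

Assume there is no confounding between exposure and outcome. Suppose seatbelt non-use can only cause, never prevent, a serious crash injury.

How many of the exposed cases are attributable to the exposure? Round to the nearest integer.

about 1431 cases

p₁ = P(outcome | exposed) = 1617/3777 = 0.42812
p₀ = P(outcome | unexposed) = 76/1543 = 0.049255
PN = (p₁ − p₀)/p₁ = (0.42812 − 0.049255) / 0.42812 ≈ 0.88495.
Attributable cases ≈ PN × (exposed cases) = 0.88495 × 1617 ≈ 1430.97.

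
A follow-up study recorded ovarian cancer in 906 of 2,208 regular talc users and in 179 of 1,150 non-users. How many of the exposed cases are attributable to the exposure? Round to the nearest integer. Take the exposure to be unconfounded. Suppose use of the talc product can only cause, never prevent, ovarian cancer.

about 562 cases

p₁ = P(outcome | exposed) = 906/2208 = 0.41033
p₀ = P(outcome | unexposed) = 179/1150 = 0.15565
PN = (p₁ − p₀)/p₁ = (0.41033 − 0.15565) / 0.41033 ≈ 0.62066.
Attributable cases ≈ PN × (exposed cases) = 0.62066 × 906 ≈ 562.32.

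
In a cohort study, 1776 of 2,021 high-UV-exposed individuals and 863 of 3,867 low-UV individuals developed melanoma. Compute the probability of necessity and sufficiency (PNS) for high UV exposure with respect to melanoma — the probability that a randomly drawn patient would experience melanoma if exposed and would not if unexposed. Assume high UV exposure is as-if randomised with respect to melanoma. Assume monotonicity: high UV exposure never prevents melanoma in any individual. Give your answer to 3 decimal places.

PNS ≈ 0.656

p₁ = P(outcome | exposed) = 1776/2021 = 0.87877
p₀ = P(outcome | unexposed) = 863/3867 = 0.22317
Under exogeneity and monotonicity, PNS = p₁ − p₀.
PNS = 0.87877 − 0.22317 = 0.6556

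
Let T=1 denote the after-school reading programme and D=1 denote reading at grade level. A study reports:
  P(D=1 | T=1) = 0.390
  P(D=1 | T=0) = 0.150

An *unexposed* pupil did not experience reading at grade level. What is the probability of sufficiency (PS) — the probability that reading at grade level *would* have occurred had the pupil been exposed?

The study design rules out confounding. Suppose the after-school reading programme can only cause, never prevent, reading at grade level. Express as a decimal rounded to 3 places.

Let p₁ = 0.39, p₀ = 0.15.
Under exogeneity and monotonicity, PS = (p₁ − p₀) / (1 − p₀).
PS = (0.39 − 0.15) / (1 − 0.15) = 0.24 / 0.85 ≈ 0.2824

PS ≈ 0.282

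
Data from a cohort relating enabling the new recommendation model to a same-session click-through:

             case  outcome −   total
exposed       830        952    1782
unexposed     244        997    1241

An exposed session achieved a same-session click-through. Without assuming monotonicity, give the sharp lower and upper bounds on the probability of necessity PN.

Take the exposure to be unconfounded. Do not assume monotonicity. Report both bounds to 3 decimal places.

p₁ = P(outcome | exposed) = 830/1782 = 0.46577
p₀ = P(outcome | unexposed) = 244/1241 = 0.19662
Under exogeneity alone the bounds on PN are max{0,(p₁−p₀)/p₁} ≤ PN ≤ min{1,(1−p₀)/p₁}.
  lower = (p₁ − p₀)/p₁ = 0.26915 / 0.46577 ≈ 0.5779
  upper = min{1, (1 − p₀)/p₁} = 0.80338 / 0.46577 ≈ 1.7249 → capped at 1

0.578 ≤ PN ≤ 1.000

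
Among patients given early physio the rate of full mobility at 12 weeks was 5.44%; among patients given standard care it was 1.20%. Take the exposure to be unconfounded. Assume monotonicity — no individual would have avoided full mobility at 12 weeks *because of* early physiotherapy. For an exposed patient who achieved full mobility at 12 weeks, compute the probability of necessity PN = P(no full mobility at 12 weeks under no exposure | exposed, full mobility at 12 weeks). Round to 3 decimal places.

PN ≈ 0.779

p₁ = 0.0544, p₀ = 0.012.
Under exogeneity and monotonicity, PN = (p₁ − p₀) / p₁.
PN = (0.0544 − 0.012) / 0.0544 = 0.0424 / 0.0544 ≈ 0.7794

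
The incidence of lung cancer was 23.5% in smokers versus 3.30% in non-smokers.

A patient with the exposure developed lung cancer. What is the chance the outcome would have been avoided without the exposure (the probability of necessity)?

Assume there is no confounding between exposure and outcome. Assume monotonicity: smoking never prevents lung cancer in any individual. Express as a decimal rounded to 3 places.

PN ≈ 0.860

p₁ = 0.235, p₀ = 0.033.
Under exogeneity and monotonicity, PN = (p₁ − p₀) / p₁.
PN = (0.235 − 0.033) / 0.235 = 0.202 / 0.235 ≈ 0.8596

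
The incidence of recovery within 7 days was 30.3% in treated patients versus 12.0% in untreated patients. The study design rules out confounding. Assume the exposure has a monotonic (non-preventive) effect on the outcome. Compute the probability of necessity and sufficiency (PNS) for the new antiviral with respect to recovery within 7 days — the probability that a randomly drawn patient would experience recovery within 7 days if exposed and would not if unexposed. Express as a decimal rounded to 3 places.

PNS ≈ 0.183

p₁ = 0.303, p₀ = 0.12.
Under exogeneity and monotonicity, PNS = p₁ − p₀.
PNS = 0.303 − 0.12 = 0.183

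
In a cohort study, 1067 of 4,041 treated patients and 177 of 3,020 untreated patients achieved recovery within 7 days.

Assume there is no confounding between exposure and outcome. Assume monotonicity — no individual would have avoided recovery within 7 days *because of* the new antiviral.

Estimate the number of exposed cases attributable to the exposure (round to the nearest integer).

about 830 cases

p₁ = P(outcome | exposed) = 1067/4041 = 0.26404
p₀ = P(outcome | unexposed) = 177/3020 = 0.058609
PN = (p₁ − p₀)/p₁ = (0.26404 − 0.058609) / 0.26404 ≈ 0.77803.
Attributable cases ≈ PN × (exposed cases) = 0.77803 × 1067 ≈ 830.16.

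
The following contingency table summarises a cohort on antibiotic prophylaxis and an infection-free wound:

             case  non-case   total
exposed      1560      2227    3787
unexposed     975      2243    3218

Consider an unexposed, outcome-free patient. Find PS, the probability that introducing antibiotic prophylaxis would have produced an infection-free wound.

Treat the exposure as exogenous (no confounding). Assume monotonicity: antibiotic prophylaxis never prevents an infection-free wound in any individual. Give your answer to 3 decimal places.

p₁ = P(outcome | exposed) = 1560/3787 = 0.41194
p₀ = P(outcome | unexposed) = 975/3218 = 0.30298
Under exogeneity and monotonicity, PS = (p₁ − p₀)/(1 − p₀).
PS = (0.41194 − 0.30298) / 0.69702 ≈ 0.1563

PS ≈ 0.156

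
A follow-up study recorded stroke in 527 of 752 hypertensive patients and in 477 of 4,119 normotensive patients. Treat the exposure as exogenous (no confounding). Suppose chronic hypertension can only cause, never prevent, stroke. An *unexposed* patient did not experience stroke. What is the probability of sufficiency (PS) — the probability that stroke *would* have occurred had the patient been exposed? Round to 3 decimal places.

PS ≈ 0.662

p₁ = P(outcome | exposed) = 527/752 = 0.7008
p₀ = P(outcome | unexposed) = 477/4119 = 0.1158
Under exogeneity and monotonicity, PS = (p₁ − p₀) / (1 − p₀).
PS = (0.7008 − 0.1158) / (1 − 0.1158) = 0.58499 / 0.8842 ≈ 0.6616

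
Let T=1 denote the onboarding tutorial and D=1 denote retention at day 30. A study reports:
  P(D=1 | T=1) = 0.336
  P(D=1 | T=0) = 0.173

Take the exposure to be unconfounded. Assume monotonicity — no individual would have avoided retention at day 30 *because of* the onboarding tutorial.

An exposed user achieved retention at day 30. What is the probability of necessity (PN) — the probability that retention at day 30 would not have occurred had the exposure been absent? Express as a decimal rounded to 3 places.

Let p₁ = 0.336, p₀ = 0.173.
Under exogeneity and monotonicity, PN = (p₁ − p₀) / p₁.
PN = (0.336 − 0.173) / 0.336 = 0.163 / 0.336 ≈ 0.4851

PN ≈ 0.485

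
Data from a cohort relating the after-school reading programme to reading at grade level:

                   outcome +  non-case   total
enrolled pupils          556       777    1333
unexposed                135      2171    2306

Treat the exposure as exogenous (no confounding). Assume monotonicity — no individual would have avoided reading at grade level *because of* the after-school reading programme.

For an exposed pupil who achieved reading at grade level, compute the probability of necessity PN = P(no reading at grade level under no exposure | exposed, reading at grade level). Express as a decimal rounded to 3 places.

PN ≈ 0.860

p₁ = P(outcome | exposed) = 556/1333 = 0.4171
p₀ = P(outcome | unexposed) = 135/2306 = 0.058543
Under exogeneity and monotonicity, PN = (p₁ − p₀)/p₁.
PN = (0.4171 − 0.058543) / 0.4171 ≈ 0.8596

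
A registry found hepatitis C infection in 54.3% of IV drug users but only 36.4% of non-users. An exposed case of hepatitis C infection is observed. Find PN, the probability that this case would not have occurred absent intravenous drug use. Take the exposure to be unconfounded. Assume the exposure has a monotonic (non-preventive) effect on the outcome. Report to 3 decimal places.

PN ≈ 0.330

p₁ = 0.543, p₀ = 0.364.
Under exogeneity and monotonicity, PN = (p₁ − p₀) / p₁.
PN = (0.543 − 0.364) / 0.543 = 0.179 / 0.543 ≈ 0.3297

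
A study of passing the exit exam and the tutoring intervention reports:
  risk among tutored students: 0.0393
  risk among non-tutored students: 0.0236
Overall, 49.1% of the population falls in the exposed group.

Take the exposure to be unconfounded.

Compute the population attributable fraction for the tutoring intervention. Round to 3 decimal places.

Let p₁ = 0.0393, p₀ = 0.0236.
Overall risk P(Y=1) = π·p₁ + (1−π)·p₀ = 0.491×0.0393 + 0.509×0.0236 = 0.031309.
Under exogeneity, PAF = [P(Y=1) − p₀] / P(Y=1).
PAF = (0.031309 − 0.0236) / 0.031309 ≈ 0.2462

PAF ≈ 0.246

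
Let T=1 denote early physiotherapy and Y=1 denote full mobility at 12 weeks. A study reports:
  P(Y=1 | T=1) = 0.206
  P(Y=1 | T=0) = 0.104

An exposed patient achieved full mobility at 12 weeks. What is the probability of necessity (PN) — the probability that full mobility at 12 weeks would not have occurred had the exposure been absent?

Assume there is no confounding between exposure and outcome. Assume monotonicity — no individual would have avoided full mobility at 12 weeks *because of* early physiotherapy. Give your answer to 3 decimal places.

PN ≈ 0.495

Let p₁ = 0.206, p₀ = 0.104.
Under exogeneity and monotonicity, PN = (p₁ − p₀) / p₁.
PN = (0.206 − 0.104) / 0.206 = 0.102 / 0.206 ≈ 0.4951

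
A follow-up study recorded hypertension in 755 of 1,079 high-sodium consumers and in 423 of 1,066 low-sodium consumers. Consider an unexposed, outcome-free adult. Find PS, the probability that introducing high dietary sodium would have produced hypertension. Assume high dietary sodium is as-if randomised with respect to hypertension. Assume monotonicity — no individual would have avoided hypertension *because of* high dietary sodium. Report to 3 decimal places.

PS ≈ 0.502

p₁ = P(outcome | exposed) = 755/1079 = 0.69972
p₀ = P(outcome | unexposed) = 423/1066 = 0.39681
Under exogeneity and monotonicity, PS = (p₁ − p₀) / (1 − p₀).
PS = (0.69972 − 0.39681) / (1 − 0.39681) = 0.30291 / 0.60319 ≈ 0.5022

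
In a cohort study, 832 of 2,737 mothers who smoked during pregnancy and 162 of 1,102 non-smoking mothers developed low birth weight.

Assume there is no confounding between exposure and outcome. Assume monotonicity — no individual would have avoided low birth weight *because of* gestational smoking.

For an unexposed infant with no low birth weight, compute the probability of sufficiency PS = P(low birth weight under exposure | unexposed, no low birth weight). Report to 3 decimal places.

p₁ = P(outcome | exposed) = 832/2737 = 0.30398
p₀ = P(outcome | unexposed) = 162/1102 = 0.14701
Under exogeneity and monotonicity, PS = (p₁ − p₀) / (1 − p₀).
PS = (0.30398 − 0.14701) / (1 − 0.14701) = 0.15698 / 0.85299 ≈ 0.1840

PS ≈ 0.184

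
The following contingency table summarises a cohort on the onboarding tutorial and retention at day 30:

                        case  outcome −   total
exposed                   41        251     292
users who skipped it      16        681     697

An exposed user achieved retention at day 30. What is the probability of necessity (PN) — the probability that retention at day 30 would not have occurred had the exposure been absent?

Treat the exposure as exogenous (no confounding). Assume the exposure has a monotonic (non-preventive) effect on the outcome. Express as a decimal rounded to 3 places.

p₁ = P(outcome | exposed) = 41/292 = 0.14041
p₀ = P(outcome | unexposed) = 16/697 = 0.022956
Under exogeneity and monotonicity, PN = (p₁ − p₀) / p₁.
PN = (0.14041 − 0.022956) / 0.14041 = 0.11746 / 0.14041 ≈ 0.8365

PN ≈ 0.837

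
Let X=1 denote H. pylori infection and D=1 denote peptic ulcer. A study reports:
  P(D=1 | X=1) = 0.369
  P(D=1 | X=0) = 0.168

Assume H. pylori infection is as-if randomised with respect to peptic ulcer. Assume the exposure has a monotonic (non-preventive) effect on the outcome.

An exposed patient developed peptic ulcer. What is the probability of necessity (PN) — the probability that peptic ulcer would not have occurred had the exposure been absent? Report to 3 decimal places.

Let p₁ = 0.369, p₀ = 0.168.
Under exogeneity and monotonicity, PN = (p₁ − p₀) / p₁.
PN = (0.369 − 0.168) / 0.369 = 0.201 / 0.369 ≈ 0.5447

PN ≈ 0.545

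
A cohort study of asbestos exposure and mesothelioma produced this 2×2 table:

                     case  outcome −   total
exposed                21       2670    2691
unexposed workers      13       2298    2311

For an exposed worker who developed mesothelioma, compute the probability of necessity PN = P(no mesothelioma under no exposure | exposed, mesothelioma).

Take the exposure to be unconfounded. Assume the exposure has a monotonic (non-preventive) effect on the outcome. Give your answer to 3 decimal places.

PN ≈ 0.279

p₁ = P(outcome | exposed) = 21/2691 = 0.0078038
p₀ = P(outcome | unexposed) = 13/2311 = 0.0056253
Under exogeneity and monotonicity, PN = (p₁ − p₀) / p₁.
PN = (0.0078038 − 0.0056253) / 0.0078038 = 0.0021785 / 0.0078038 ≈ 0.2792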